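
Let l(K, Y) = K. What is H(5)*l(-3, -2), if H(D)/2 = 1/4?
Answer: -3/2 ≈ -1.5000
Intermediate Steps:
H(D) = 1/2 (H(D) = 2/4 = 2*(1/4) = 1/2)
H(5)*l(-3, -2) = (1/2)*(-3) = -3/2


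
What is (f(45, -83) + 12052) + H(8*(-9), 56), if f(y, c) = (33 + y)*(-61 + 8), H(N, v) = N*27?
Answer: 5974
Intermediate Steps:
H(N, v) = 27*N
f(y, c) = -1749 - 53*y (f(y, c) = (33 + y)*(-53) = -1749 - 53*y)
(f(45, -83) + 12052) + H(8*(-9), 56) = ((-1749 - 53*45) + 12052) + 27*(8*(-9)) = ((-1749 - 2385) + 12052) + 27*(-72) = (-4134 + 12052) - 1944 = 7918 - 1944 = 5974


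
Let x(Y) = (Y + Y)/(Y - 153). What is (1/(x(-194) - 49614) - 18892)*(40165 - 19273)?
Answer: -3397440723212202/8607835 ≈ -3.9469e+8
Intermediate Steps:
x(Y) = 2*Y/(-153 + Y) (x(Y) = (2*Y)/(-153 + Y) = 2*Y/(-153 + Y))
(1/(x(-194) - 49614) - 18892)*(40165 - 19273) = (1/(2*(-194)/(-153 - 194) - 49614) - 18892)*(40165 - 19273) = (1/(2*(-194)/(-347) - 49614) - 18892)*20892 = (1/(2*(-194)*(-1/347) - 49614) - 18892)*20892 = (1/(388/347 - 49614) - 18892)*20892 = (1/(-17215670/347) - 18892)*20892 = (-347/17215670 - 18892)*20892 = -325238437987/17215670*20892 = -3397440723212202/8607835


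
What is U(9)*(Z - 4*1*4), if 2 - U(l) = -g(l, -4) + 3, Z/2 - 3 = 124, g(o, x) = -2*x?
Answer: 1666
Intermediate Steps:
Z = 254 (Z = 6 + 2*124 = 6 + 248 = 254)
U(l) = 7 (U(l) = 2 - (-(-2)*(-4) + 3) = 2 - (-1*8 + 3) = 2 - (-8 + 3) = 2 - 1*(-5) = 2 + 5 = 7)
U(9)*(Z - 4*1*4) = 7*(254 - 4*1*4) = 7*(254 - 4*4) = 7*(254 - 16) = 7*238 = 1666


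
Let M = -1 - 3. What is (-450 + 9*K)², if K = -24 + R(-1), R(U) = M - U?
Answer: 480249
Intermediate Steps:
M = -4
R(U) = -4 - U
K = -27 (K = -24 + (-4 - 1*(-1)) = -24 + (-4 + 1) = -24 - 3 = -27)
(-450 + 9*K)² = (-450 + 9*(-27))² = (-450 - 243)² = (-693)² = 480249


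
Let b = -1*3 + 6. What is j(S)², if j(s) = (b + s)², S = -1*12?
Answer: 6561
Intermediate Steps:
b = 3 (b = -3 + 6 = 3)
S = -12
j(s) = (3 + s)²
j(S)² = ((3 - 12)²)² = ((-9)²)² = 81² = 6561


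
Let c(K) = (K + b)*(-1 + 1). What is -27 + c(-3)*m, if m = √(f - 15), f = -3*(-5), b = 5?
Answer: -27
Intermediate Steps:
c(K) = 0 (c(K) = (K + 5)*(-1 + 1) = (5 + K)*0 = 0)
f = 15
m = 0 (m = √(15 - 15) = √0 = 0)
-27 + c(-3)*m = -27 + 0*0 = -27 + 0 = -27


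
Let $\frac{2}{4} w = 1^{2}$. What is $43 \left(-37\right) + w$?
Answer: $-1589$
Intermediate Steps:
$w = 2$ ($w = 2 \cdot 1^{2} = 2 \cdot 1 = 2$)
$43 \left(-37\right) + w = 43 \left(-37\right) + 2 = -1591 + 2 = -1589$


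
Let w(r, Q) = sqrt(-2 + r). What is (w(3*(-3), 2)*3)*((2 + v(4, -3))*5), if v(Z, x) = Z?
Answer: 90*I*sqrt(11) ≈ 298.5*I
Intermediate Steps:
(w(3*(-3), 2)*3)*((2 + v(4, -3))*5) = (sqrt(-2 + 3*(-3))*3)*((2 + 4)*5) = (sqrt(-2 - 9)*3)*(6*5) = (sqrt(-11)*3)*30 = ((I*sqrt(11))*3)*30 = (3*I*sqrt(11))*30 = 90*I*sqrt(11)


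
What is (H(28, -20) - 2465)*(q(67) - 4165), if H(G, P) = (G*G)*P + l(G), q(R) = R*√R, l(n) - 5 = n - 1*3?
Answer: 75448975 - 1213705*√67 ≈ 6.5514e+7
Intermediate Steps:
l(n) = 2 + n (l(n) = 5 + (n - 1*3) = 5 + (n - 3) = 5 + (-3 + n) = 2 + n)
q(R) = R^(3/2)
H(G, P) = 2 + G + P*G² (H(G, P) = (G*G)*P + (2 + G) = G²*P + (2 + G) = P*G² + (2 + G) = 2 + G + P*G²)
(H(28, -20) - 2465)*(q(67) - 4165) = ((2 + 28 - 20*28²) - 2465)*(67^(3/2) - 4165) = ((2 + 28 - 20*784) - 2465)*(67*√67 - 4165) = ((2 + 28 - 15680) - 2465)*(-4165 + 67*√67) = (-15650 - 2465)*(-4165 + 67*√67) = -18115*(-4165 + 67*√67) = 75448975 - 1213705*√67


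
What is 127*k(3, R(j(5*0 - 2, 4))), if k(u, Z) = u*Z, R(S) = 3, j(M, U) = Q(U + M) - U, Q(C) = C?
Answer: 1143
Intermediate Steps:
j(M, U) = M (j(M, U) = (U + M) - U = (M + U) - U = M)
k(u, Z) = Z*u
127*k(3, R(j(5*0 - 2, 4))) = 127*(3*3) = 127*9 = 1143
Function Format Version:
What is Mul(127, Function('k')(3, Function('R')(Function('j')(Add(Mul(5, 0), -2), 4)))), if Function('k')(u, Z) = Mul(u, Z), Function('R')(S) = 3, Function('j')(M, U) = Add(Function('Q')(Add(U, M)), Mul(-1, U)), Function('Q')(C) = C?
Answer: 1143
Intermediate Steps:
Function('j')(M, U) = M (Function('j')(M, U) = Add(Add(U, M), Mul(-1, U)) = Add(Add(M, U), Mul(-1, U)) = M)
Function('k')(u, Z) = Mul(Z, u)
Mul(127, Function('k')(3, Function('R')(Function('j')(Add(Mul(5, 0), -2), 4)))) = Mul(127, Mul(3, 3)) = Mul(127, 9) = 1143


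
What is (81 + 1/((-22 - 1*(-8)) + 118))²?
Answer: 70980625/10816 ≈ 6562.6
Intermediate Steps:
(81 + 1/((-22 - 1*(-8)) + 118))² = (81 + 1/((-22 + 8) + 118))² = (81 + 1/(-14 + 118))² = (81 + 1/104)² = (8425/104)² = 70980625/10816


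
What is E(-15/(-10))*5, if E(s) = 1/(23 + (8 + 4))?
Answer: ⅐ ≈ 0.14286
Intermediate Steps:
E(s) = 1/35 (E(s) = 1/(23 + 12) = 1/35)
E(-15/(-10))*5 = (1/35)*5 = ⅐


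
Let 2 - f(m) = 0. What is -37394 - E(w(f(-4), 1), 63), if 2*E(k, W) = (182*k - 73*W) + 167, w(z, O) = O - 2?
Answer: -35087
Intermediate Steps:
f(m) = 2 (f(m) = 2 - 1*0 = 2 + 0 = 2)
w(z, O) = -2 + O
E(k, W) = 167/2 + 91*k - 73*W/2 (E(k, W) = ((182*k - 73*W) + 167)/2 = ((-73*W + 182*k) + 167)/2 = (167 - 73*W + 182*k)/2 = 167/2 + 91*k - 73*W/2)
-37394 - E(w(f(-4), 1), 63) = -37394 - (167/2 + 91*(-2 + 1) - 73/2*63) = -37394 - (167/2 + 91*(-1) - 4599/2) = -37394 - (167/2 - 91 - 4599/2) = -37394 - 1*(-2307) = -37394 + 2307 = -35087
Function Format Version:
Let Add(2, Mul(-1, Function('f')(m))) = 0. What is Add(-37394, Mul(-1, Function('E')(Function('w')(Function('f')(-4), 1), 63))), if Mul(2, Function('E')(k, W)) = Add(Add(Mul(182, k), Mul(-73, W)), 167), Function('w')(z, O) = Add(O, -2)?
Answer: -35087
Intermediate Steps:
Function('f')(m) = 2 (Function('f')(m) = Add(2, Mul(-1, 0)) = Add(2, 0) = 2)
Function('w')(z, O) = Add(-2, O)
Function('E')(k, W) = Add(Rational(167, 2), Mul(91, k), Mul(Rational(-73, 2), W)) (Function('E')(k, W) = Mul(Rational(1, 2), Add(Add(Mul(182, k), Mul(-73, W)), 167)) = Mul(Rational(1, 2), Add(Add(Mul(-73, W), Mul(182, k)), 167)) = Mul(Rational(1, 2), Add(167, Mul(-73, W), Mul(182, k))) = Add(Rational(167, 2), Mul(91, k), Mul(Rational(-73, 2), W)))
Add(-37394, Mul(-1, Function('E')(Function('w')(Function('f')(-4), 1), 63))) = Add(-37394, Mul(-1, Add(Rational(167, 2), Mul(91, Add(-2, 1)), Mul(Rational(-73, 2), 63)))) = Add(-37394, Mul(-1, Add(Rational(167, 2), Mul(91, -1), Rational(-4599, 2)))) = Add(-37394, Mul(-1, Add(Rational(167, 2), -91, Rational(-4599, 2)))) = Add(-37394, Mul(-1, -2307)) = Add(-37394, 2307) = -35087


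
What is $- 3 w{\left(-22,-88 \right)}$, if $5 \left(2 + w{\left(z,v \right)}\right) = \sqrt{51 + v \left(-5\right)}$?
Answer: $6 - \frac{3 \sqrt{491}}{5} \approx -7.2951$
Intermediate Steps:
$w{\left(z,v \right)} = -2 + \frac{\sqrt{51 - 5 v}}{5}$ ($w{\left(z,v \right)} = -2 + \frac{\sqrt{51 + v \left(-5\right)}}{5} = -2 + \frac{\sqrt{51 - 5 v}}{5}$)
$- 3 w{\left(-22,-88 \right)} = - 3 \left(-2 + \frac{\sqrt{51 - -440}}{5}\right) = - 3 \left(-2 + \frac{\sqrt{51 + 440}}{5}\right) = - 3 \left(-2 + \frac{\sqrt{491}}{5}\right) = 6 - \frac{3 \sqrt{491}}{5}$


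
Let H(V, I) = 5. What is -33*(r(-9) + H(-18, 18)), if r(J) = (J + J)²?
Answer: -10857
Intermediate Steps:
r(J) = 4*J² (r(J) = (2*J)² = 4*J²)
-33*(r(-9) + H(-18, 18)) = -33*(4*(-9)² + 5) = -33*(4*81 + 5) = -33*(324 + 5) = -33*329 = -10857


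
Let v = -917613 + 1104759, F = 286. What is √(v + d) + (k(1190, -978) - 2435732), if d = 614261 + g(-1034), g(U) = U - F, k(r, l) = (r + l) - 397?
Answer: -2435917 + √800087 ≈ -2.4350e+6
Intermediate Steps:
k(r, l) = -397 + l + r (k(r, l) = (l + r) - 397 = -397 + l + r)
v = 187146
g(U) = -286 + U (g(U) = U - 1*286 = U - 286 = -286 + U)
d = 612941 (d = 614261 + (-286 - 1034) = 614261 - 1320 = 612941)
√(v + d) + (k(1190, -978) - 2435732) = √(187146 + 612941) + ((-397 - 978 + 1190) - 2435732) = √800087 + (-185 - 2435732) = √800087 - 2435917 = -2435917 + √800087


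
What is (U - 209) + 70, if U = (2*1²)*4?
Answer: -131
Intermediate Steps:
U = 8 (U = (2*1)*4 = 2*4 = 8)
(U - 209) + 70 = (8 - 209) + 70 = -201 + 70 = -131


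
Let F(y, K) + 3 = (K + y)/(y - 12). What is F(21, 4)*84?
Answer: -56/3 ≈ -18.667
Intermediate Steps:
F(y, K) = -3 + (K + y)/(-12 + y) (F(y, K) = -3 + (K + y)/(y - 12) = -3 + (K + y)/(-12 + y))
F(21, 4)*84 = ((36 + 4 - 2*21)/(-12 + 21))*84 = ((36 + 4 - 42)/9)*84 = ((⅑)*(-2))*84 = -2/9*84 = -56/3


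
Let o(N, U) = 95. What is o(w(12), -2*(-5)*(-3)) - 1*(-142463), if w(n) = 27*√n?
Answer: 142558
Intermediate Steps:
o(w(12), -2*(-5)*(-3)) - 1*(-142463) = 95 - 1*(-142463) = 95 + 142463 = 142558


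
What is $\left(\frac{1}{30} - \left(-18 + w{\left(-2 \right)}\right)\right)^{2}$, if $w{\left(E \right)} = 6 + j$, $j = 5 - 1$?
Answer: $\frac{58081}{900} \approx 64.534$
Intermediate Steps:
$j = 4$ ($j = 5 - 1 = 4$)
$w{\left(E \right)} = 10$ ($w{\left(E \right)} = 6 + 4 = 10$)
$\left(\frac{1}{30} - \left(-18 + w{\left(-2 \right)}\right)\right)^{2} = \left(\frac{1}{30} + \left(18 - 10\right)\right)^{2} = \left(\frac{1}{30} + 8\right)^{2} = \left(\frac{241}{30}\right)^{2} = \frac{58081}{900}$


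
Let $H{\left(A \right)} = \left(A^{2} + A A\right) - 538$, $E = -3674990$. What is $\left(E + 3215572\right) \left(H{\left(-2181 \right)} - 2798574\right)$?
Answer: $-3084720813380$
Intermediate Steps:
$H{\left(A \right)} = -538 + 2 A^{2}$ ($H{\left(A \right)} = \left(A^{2} + A^{2}\right) - 538 = 2 A^{2} - 538 = -538 + 2 A^{2}$)
$\left(E + 3215572\right) \left(H{\left(-2181 \right)} - 2798574\right) = \left(-3674990 + 3215572\right) \left(\left(-538 + 2 \left(-2181\right)^{2}\right) - 2798574\right) = - 459418 \left(\left(-538 + 2 \cdot 4756761\right) - 2798574\right) = - 459418 \left(\left(-538 + 9513522\right) - 2798574\right) = - 459418 \left(9512984 - 2798574\right) = \left(-459418\right) 6714410 = -3084720813380$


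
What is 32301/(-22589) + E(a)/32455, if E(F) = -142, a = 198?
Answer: -1051536593/733125995 ≈ -1.4343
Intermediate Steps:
32301/(-22589) + E(a)/32455 = 32301/(-22589) - 142/32455 = 32301*(-1/22589) - 142*1/32455 = -32301/22589 - 142/32455 = -1051536593/733125995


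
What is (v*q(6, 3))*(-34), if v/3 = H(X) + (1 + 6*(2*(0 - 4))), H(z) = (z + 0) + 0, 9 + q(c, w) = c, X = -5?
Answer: -15912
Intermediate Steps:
q(c, w) = -9 + c
H(z) = z (H(z) = z + 0 = z)
v = -156 (v = 3*(-5 + (1 + 6*(2*(0 - 4)))) = 3*(-5 + (1 + 6*(2*(-4)))) = 3*(-5 + (1 + 6*(-8))) = 3*(-5 + (1 - 48)) = 3*(-5 - 47) = 3*(-52) = -156)
(v*q(6, 3))*(-34) = -156*(-9 + 6)*(-34) = -156*(-3)*(-34) = 468*(-34) = -15912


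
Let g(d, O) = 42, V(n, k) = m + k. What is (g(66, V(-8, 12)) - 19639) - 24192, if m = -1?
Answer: -43789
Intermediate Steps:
V(n, k) = -1 + k
(g(66, V(-8, 12)) - 19639) - 24192 = (42 - 19639) - 24192 = -19597 - 24192 = -43789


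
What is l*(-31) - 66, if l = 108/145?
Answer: -12918/145 ≈ -89.090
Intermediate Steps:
l = 108/145 (l = 108*(1/145) = 108/145 ≈ 0.74483)
l*(-31) - 66 = (108/145)*(-31) - 66 = -3348/145 - 66 = -12918/145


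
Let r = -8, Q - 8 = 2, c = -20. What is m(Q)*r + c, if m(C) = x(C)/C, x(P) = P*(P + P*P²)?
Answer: -8100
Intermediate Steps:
Q = 10 (Q = 8 + 2 = 10)
x(P) = P*(P + P³)
m(C) = (C² + C⁴)/C
m(Q)*r + c = (10 + 10³)*(-8) - 20 = (10 + 1000)*(-8) - 20 = 1010*(-8) - 20 = -8080 - 20 = -8100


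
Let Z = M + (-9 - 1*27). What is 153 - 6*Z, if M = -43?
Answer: 627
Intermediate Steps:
Z = -79 (Z = -43 + (-9 - 1*27) = -43 + (-9 - 27) = -43 - 36 = -79)
153 - 6*Z = 153 - 6*(-79) = 153 + 474 = 627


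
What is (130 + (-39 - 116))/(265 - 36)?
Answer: -25/229 ≈ -0.10917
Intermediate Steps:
(130 + (-39 - 116))/(265 - 36) = (130 - 155)/229 = -25*1/229 = -25/229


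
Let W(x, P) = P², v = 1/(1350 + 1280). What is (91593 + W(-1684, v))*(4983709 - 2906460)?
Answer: 1316019545638780549/6916900 ≈ 1.9026e+11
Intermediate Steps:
v = 1/2630 ≈ 0.00038023
(91593 + W(-1684, v))*(4983709 - 2906460) = (91593 + (1/2630)²)*(4983709 - 2906460) = (91593 + 1/6916900)*2077249 = (633539621701/6916900)*2077249 = 1316019545638780549/6916900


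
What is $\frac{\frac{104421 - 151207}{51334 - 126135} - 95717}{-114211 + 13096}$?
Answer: $\frac{265173353}{280129745} \approx 0.94661$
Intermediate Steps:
$\frac{\frac{104421 - 151207}{51334 - 126135} - 95717}{-114211 + 13096} = \frac{- \frac{46786}{-74801} - 95717}{-101115} = \left(\left(-46786\right) \left(- \frac{1}{74801}\right) - 95717\right) \left(- \frac{1}{101115}\right) = \left(\frac{46786}{74801} - 95717\right) \left(- \frac{1}{101115}\right) = \left(- \frac{7159680531}{74801}\right) \left(- \frac{1}{101115}\right) = \frac{265173353}{280129745}$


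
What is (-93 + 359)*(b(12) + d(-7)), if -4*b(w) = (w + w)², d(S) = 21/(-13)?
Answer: -503538/13 ≈ -38734.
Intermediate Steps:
d(S) = -21/13 (d(S) = 21*(-1/13) = -21/13)
b(w) = -w² (b(w) = -(w + w)²/4 = -4*w²/4 = -w²)
(-93 + 359)*(b(12) + d(-7)) = (-93 + 359)*(-1*12² - 21/13) = 266*(-1*144 - 21/13) = 266*(-144 - 21/13) = 266*(-1893/13) = -503538/13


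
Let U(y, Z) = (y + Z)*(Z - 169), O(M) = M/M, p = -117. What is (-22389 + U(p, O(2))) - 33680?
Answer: -36581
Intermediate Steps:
O(M) = 1
U(y, Z) = (-169 + Z)*(Z + y) (U(y, Z) = (Z + y)*(-169 + Z) = (-169 + Z)*(Z + y))
(-22389 + U(p, O(2))) - 33680 = (-22389 + (1**2 - 169*1 - 169*(-117) + 1*(-117))) - 33680 = (-22389 + (1 - 169 + 19773 - 117)) - 33680 = (-22389 + 19488) - 33680 = -2901 - 33680 = -36581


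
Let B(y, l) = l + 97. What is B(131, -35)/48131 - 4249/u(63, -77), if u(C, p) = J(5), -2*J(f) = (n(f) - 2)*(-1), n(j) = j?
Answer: -409017052/144393 ≈ -2832.7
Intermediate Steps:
J(f) = -1 + f/2 (J(f) = -(f - 2)*(-1)/2 = -(-2 + f)*(-1)/2 = -(2 - f)/2 = -1 + f/2)
B(y, l) = 97 + l
u(C, p) = 3/2 (u(C, p) = -1 + (½)*5 = -1 + 5/2 = 3/2)
B(131, -35)/48131 - 4249/u(63, -77) = (97 - 35)/48131 - 4249/3/2 = 62*(1/48131) - 4249*⅔ = 62/48131 - 8498/3 = -409017052/144393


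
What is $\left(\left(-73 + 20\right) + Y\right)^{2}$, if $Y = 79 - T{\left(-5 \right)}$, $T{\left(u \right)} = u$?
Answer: $961$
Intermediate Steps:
$Y = 84$ ($Y = 79 - -5 = 79 + 5 = 84$)
$\left(\left(-73 + 20\right) + Y\right)^{2} = \left(\left(-73 + 20\right) + 84\right)^{2} = \left(-53 + 84\right)^{2} = 31^{2} = 961$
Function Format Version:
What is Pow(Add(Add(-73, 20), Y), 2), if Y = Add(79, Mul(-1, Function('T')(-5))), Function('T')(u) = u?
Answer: 961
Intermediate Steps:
Y = 84 (Y = Add(79, Mul(-1, -5)) = Add(79, 5) = 84)
Pow(Add(Add(-73, 20), Y), 2) = Pow(Add(Add(-73, 20), 84), 2) = Pow(Add(-53, 84), 2) = Pow(31, 2) = 961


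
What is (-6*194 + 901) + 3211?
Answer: 2948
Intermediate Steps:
(-6*194 + 901) + 3211 = (-1164 + 901) + 3211 = -263 + 3211 = 2948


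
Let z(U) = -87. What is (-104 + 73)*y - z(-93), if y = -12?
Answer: 459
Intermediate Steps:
(-104 + 73)*y - z(-93) = (-104 + 73)*(-12) - 1*(-87) = -31*(-12) + 87 = 372 + 87 = 459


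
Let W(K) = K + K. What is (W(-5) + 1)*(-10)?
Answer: 90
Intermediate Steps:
W(K) = 2*K
(W(-5) + 1)*(-10) = (2*(-5) + 1)*(-10) = (-10 + 1)*(-10) = -9*(-10) = 90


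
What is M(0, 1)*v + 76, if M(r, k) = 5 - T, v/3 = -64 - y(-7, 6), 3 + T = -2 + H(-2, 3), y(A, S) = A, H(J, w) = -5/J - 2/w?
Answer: -2641/2 ≈ -1320.5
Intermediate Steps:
T = -19/6 (T = -3 + (-2 + (-5/(-2) - 2/3)) = -3 + (-2 + (-5*(-½) - 2*⅓)) = -3 + (-2 + (5/2 - ⅔)) = -3 + (-2 + 11/6) = -3 - ⅙ = -19/6 ≈ -3.1667)
v = -171 (v = 3*(-64 - 1*(-7)) = 3*(-64 + 7) = 3*(-57) = -171)
M(r, k) = 49/6 (M(r, k) = 5 - 1*(-19/6) = 5 + 19/6 = 49/6)
M(0, 1)*v + 76 = (49/6)*(-171) + 76 = -2793/2 + 76 = -2641/2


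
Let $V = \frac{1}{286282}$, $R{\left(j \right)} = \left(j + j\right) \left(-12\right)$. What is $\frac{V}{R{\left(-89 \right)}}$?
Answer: $\frac{1}{611498352} \approx 1.6353 \cdot 10^{-9}$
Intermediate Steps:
$R{\left(j \right)} = - 24 j$ ($R{\left(j \right)} = 2 j \left(-12\right) = - 24 j$)
$V = \frac{1}{286282} \approx 3.4931 \cdot 10^{-6}$
$\frac{V}{R{\left(-89 \right)}} = \frac{1}{286282 \left(\left(-24\right) \left(-89\right)\right)} = \frac{1}{286282 \cdot 2136} = \frac{1}{286282} \cdot \frac{1}{2136} = \frac{1}{611498352}$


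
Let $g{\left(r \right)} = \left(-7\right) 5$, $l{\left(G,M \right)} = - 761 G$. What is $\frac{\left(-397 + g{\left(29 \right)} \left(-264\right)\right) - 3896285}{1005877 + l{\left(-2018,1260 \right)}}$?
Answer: $- \frac{3887442}{2541575} \approx -1.5295$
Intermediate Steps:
$g{\left(r \right)} = -35$
$\frac{\left(-397 + g{\left(29 \right)} \left(-264\right)\right) - 3896285}{1005877 + l{\left(-2018,1260 \right)}} = \frac{\left(-397 - -9240\right) - 3896285}{1005877 - -1535698} = \frac{\left(-397 + 9240\right) - 3896285}{1005877 + 1535698} = \frac{8843 - 3896285}{2541575} = \left(-3887442\right) \frac{1}{2541575} = - \frac{3887442}{2541575}$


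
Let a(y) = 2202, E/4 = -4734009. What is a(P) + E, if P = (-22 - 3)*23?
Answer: -18933834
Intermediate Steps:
P = -575 (P = -25*23 = -575)
E = -18936036 (E = 4*(-4734009) = -18936036)
a(P) + E = 2202 - 18936036 = -18933834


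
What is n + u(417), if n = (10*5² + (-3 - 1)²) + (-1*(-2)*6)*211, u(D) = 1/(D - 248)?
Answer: 472863/169 ≈ 2798.0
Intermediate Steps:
u(D) = 1/(-248 + D)
n = 2798 (n = (10*25 + (-4)²) + (2*6)*211 = (250 + 16) + 12*211 = 266 + 2532 = 2798)
n + u(417) = 2798 + 1/(-248 + 417) = 2798 + 1/169 = 472863/169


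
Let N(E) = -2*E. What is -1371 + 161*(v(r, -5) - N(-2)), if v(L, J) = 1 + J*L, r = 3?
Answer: -4269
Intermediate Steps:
-1371 + 161*(v(r, -5) - N(-2)) = -1371 + 161*((1 - 5*3) - (-2)*(-2)) = -1371 + 161*((1 - 15) - 1*4) = -1371 + 161*(-14 - 4) = -1371 + 161*(-18) = -1371 - 2898 = -4269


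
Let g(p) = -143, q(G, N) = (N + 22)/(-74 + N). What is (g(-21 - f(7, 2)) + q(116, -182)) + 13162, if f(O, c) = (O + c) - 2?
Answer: 104157/8 ≈ 13020.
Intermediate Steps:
f(O, c) = -2 + O + c
q(G, N) = (22 + N)/(-74 + N)
(g(-21 - f(7, 2)) + q(116, -182)) + 13162 = (-143 + (22 - 182)/(-74 - 182)) + 13162 = (-143 - 160/(-256)) + 13162 = (-143 - 1/256*(-160)) + 13162 = (-143 + 5/8) + 13162 = -1139/8 + 13162 = 104157/8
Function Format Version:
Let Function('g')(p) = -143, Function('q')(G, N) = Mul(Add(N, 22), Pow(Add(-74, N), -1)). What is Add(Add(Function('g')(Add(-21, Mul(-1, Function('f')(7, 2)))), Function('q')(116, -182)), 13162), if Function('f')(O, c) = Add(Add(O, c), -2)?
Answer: Rational(104157, 8) ≈ 13020.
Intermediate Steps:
Function('f')(O, c) = Add(-2, O, c)
Function('q')(G, N) = Mul(Pow(Add(-74, N), -1), Add(22, N)) (Function('q')(G, N) = Mul(Add(22, N), Pow(Add(-74, N), -1)) = Mul(Pow(Add(-74, N), -1), Add(22, N)))
Add(Add(Function('g')(Add(-21, Mul(-1, Function('f')(7, 2)))), Function('q')(116, -182)), 13162) = Add(Add(-143, Mul(Pow(Add(-74, -182), -1), Add(22, -182))), 13162) = Add(Add(-143, Mul(Pow(-256, -1), -160)), 13162) = Add(Add(-143, Mul(Rational(-1, 256), -160)), 13162) = Add(Add(-143, Rational(5, 8)), 13162) = Add(Rational(-1139, 8), 13162) = Rational(104157, 8)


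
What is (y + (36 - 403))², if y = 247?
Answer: 14400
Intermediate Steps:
(y + (36 - 403))² = (247 + (36 - 403))² = (247 - 367)² = (-120)² = 14400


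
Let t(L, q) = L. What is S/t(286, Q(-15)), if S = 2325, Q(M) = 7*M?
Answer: 2325/286 ≈ 8.1294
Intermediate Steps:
S/t(286, Q(-15)) = 2325/286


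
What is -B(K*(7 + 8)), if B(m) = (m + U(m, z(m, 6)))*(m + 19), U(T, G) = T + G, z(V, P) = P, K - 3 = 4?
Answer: -26784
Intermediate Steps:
K = 7 (K = 3 + 4 = 7)
U(T, G) = G + T
B(m) = (6 + 2*m)*(19 + m) (B(m) = (m + (6 + m))*(m + 19) = (6 + 2*m)*(19 + m))
-B(K*(7 + 8)) = -(114 + 2*(7*(7 + 8))² + 44*(7*(7 + 8))) = -(114 + 2*(7*15)² + 44*(7*15)) = -(114 + 2*105² + 44*105) = -(114 + 2*11025 + 4620) = -(114 + 22050 + 4620) = -1*26784 = -26784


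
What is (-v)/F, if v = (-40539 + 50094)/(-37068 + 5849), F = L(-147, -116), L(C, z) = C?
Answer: -65/31219 ≈ -0.0020821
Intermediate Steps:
F = -147
v = -9555/31219 (v = 9555/(-31219) = 9555*(-1/31219) = -9555/31219 ≈ -0.30606)
(-v)/F = -1*(-9555/31219)/(-147) = (9555/31219)*(-1/147) = -65/31219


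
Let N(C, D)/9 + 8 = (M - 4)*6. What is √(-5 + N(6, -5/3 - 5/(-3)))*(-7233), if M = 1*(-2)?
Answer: -7233*I*√401 ≈ -1.4484e+5*I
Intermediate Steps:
M = -2
N(C, D) = -396 (N(C, D) = -72 + 9*((-2 - 4)*6) = -72 + 9*(-6*6) = -72 + 9*(-36) = -72 - 324 = -396)
√(-5 + N(6, -5/3 - 5/(-3)))*(-7233) = √(-5 - 396)*(-7233) = √(-401)*(-7233) = (I*√401)*(-7233) = -7233*I*√401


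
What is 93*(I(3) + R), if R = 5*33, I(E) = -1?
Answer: 15252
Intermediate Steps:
R = 165
93*(I(3) + R) = 93*(-1 + 165) = 93*164 = 15252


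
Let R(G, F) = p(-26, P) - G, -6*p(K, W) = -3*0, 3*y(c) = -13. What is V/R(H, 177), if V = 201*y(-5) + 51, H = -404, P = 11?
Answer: -205/101 ≈ -2.0297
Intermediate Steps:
y(c) = -13/3 (y(c) = (⅓)*(-13) = -13/3)
p(K, W) = 0 (p(K, W) = -(-1)*0/2 = -⅙*0 = 0)
V = -820 (V = 201*(-13/3) + 51 = -871 + 51 = -820)
R(G, F) = -G (R(G, F) = 0 - G = -G)
V/R(H, 177) = -820/((-1*(-404))) = -820/404 = -820*1/404 = -205/101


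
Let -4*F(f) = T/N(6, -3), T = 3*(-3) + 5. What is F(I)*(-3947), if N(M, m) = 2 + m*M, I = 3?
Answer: 3947/16 ≈ 246.69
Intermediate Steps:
N(M, m) = 2 + M*m
T = -4 (T = -9 + 5 = -4)
F(f) = -1/16 (F(f) = -(-1)/(2 + 6*(-3)) = -(-1)/(2 - 18) = -(-1)/(-16) = -(-1)*(-1)/16 = -¼*¼ = -1/16)
F(I)*(-3947) = -1/16*(-3947) = 3947/16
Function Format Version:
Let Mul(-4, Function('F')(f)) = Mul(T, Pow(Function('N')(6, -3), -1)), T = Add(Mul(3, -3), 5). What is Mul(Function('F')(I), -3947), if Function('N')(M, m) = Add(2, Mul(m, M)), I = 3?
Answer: Rational(3947, 16) ≈ 246.69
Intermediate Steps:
Function('N')(M, m) = Add(2, Mul(M, m))
T = -4 (T = Add(-9, 5) = -4)
Function('F')(f) = Rational(-1, 16) (Function('F')(f) = Mul(Rational(-1, 4), Mul(-4, Pow(Add(2, Mul(6, -3)), -1))) = Mul(Rational(-1, 4), Mul(-4, Pow(Add(2, -18), -1))) = Mul(Rational(-1, 4), Mul(-4, Pow(-16, -1))) = Mul(Rational(-1, 4), Mul(-4, Rational(-1, 16))) = Mul(Rational(-1, 4), Rational(1, 4)) = Rational(-1, 16))
Mul(Function('F')(I), -3947) = Mul(Rational(-1, 16), -3947) = Rational(3947, 16)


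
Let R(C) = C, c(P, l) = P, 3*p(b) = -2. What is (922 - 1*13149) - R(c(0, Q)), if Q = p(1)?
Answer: -12227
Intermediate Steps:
p(b) = -⅔ (p(b) = (⅓)*(-2) = -⅔)
Q = -⅔ ≈ -0.66667
(922 - 1*13149) - R(c(0, Q)) = (922 - 1*13149) - 1*0 = (922 - 13149) + 0 = -12227 + 0 = -12227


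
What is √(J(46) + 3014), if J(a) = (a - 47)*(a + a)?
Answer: √2922 ≈ 54.056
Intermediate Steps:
J(a) = 2*a*(-47 + a) (J(a) = (-47 + a)*(2*a) = 2*a*(-47 + a))
√(J(46) + 3014) = √(2*46*(-47 + 46) + 3014) = √(2*46*(-1) + 3014) = √(-92 + 3014) = √2922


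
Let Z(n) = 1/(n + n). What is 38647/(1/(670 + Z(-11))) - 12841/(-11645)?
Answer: 6633203441287/256190 ≈ 2.5892e+7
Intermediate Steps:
Z(n) = 1/(2*n)
38647/(1/(670 + Z(-11))) - 12841/(-11645) = 38647/(1/(670 + (1/2)/(-11))) - 12841/(-11645) = 38647/(1/(670 + (1/2)*(-1/11))) - 12841*(-1/11645) = 38647/(1/(670 - 1/22)) + 12841/11645 = 38647/(1/(14739/22)) + 12841/11645 = 38647/(22/14739) + 12841/11645 = 38647*(14739/22) + 12841/11645 = 569618133/22 + 12841/11645 = 6633203441287/256190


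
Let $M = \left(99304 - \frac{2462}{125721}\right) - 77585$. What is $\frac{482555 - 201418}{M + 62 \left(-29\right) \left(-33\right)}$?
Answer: $\frac{35344824777}{10190061751} \approx 3.4686$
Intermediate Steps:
$M = \frac{2730531937}{125721}$ ($M = \left(99304 - \frac{2462}{125721}\right) - 77585 = \frac{12484595722}{125721} - 77585 = \frac{2730531937}{125721} \approx 21719.0$)
$\frac{482555 - 201418}{M + 62 \left(-29\right) \left(-33\right)} = \frac{482555 - 201418}{\frac{2730531937}{125721} + 62 \left(-29\right) \left(-33\right)} = \frac{281137}{\frac{2730531937}{125721} - -59334} = \frac{281137}{\frac{2730531937}{125721} + 59334} = \frac{281137}{\frac{10190061751}{125721}} = 281137 \cdot \frac{125721}{10190061751} = \frac{35344824777}{10190061751}$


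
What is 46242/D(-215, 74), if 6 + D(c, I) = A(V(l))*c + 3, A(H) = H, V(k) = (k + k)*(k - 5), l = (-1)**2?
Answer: 46242/1717 ≈ 26.932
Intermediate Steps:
l = 1
V(k) = 2*k*(-5 + k) (V(k) = (2*k)*(-5 + k) = 2*k*(-5 + k))
D(c, I) = -3 - 8*c (D(c, I) = -6 + ((2*1*(-5 + 1))*c + 3) = -6 + ((2*1*(-4))*c + 3) = -6 + (-8*c + 3) = -6 + (3 - 8*c) = -3 - 8*c)
46242/D(-215, 74) = 46242/(-3 - 8*(-215)) = 46242/(-3 + 1720) = 46242/1717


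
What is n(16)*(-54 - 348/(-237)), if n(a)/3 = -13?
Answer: 161850/79 ≈ 2048.7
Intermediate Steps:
n(a) = -39 (n(a) = 3*(-13) = -39)
n(16)*(-54 - 348/(-237)) = -39*(-54 - 348/(-237)) = -39*(-54 - 348*(-1/237)) = -39*(-54 + 116/79) = -39*(-4150/79) = 161850/79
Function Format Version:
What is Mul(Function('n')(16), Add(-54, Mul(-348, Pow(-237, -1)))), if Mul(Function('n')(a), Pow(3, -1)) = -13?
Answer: Rational(161850, 79) ≈ 2048.7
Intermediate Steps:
Function('n')(a) = -39 (Function('n')(a) = Mul(3, -13) = -39)
Mul(Function('n')(16), Add(-54, Mul(-348, Pow(-237, -1)))) = Mul(-39, Add(-54, Mul(-348, Pow(-237, -1)))) = Mul(-39, Add(-54, Mul(-348, Rational(-1, 237)))) = Mul(-39, Add(-54, Rational(116, 79))) = Mul(-39, Rational(-4150, 79)) = Rational(161850, 79)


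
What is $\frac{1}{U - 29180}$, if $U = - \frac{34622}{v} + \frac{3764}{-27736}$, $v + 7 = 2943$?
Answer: $- \frac{5089556}{148573952011} \approx -3.4256 \cdot 10^{-5}$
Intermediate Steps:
$v = 2936$ ($v = -7 + 2943 = 2936$)
$U = - \frac{60707931}{5089556}$ ($U = - \frac{34622}{2936} + \frac{3764}{-27736} = \left(-34622\right) \frac{1}{2936} + 3764 \left(- \frac{1}{27736}\right) = - \frac{17311}{1468} - \frac{941}{6934} = - \frac{60707931}{5089556} \approx -11.928$)
$\frac{1}{U - 29180} = \frac{1}{- \frac{60707931}{5089556} - 29180} = \frac{1}{- \frac{148573952011}{5089556}} = - \frac{5089556}{148573952011}$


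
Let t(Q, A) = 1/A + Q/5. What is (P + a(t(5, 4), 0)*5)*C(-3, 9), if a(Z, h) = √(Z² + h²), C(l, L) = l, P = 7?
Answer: -159/4 ≈ -39.750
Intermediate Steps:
t(Q, A) = 1/A + Q/5 (t(Q, A) = 1/A + Q*(⅕) = 1/A + Q/5)
(P + a(t(5, 4), 0)*5)*C(-3, 9) = (7 + √((1/4 + (⅕)*5)² + 0²)*5)*(-3) = (7 + √((¼ + 1)² + 0)*5)*(-3) = (7 + √((5/4)² + 0)*5)*(-3) = (7 + √(25/16 + 0)*5)*(-3) = (7 + √(25/16)*5)*(-3) = (7 + (5/4)*5)*(-3) = (7 + 25/4)*(-3) = (53/4)*(-3) = -159/4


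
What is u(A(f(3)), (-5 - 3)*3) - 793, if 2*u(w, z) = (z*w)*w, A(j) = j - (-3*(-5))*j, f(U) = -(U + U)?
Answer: -85465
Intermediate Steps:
f(U) = -2*U
A(j) = -14*j (A(j) = j - 15*j = -14*j)
u(w, z) = z*w²/2 (u(w, z) = ((z*w)*w)/2 = ((w*z)*w)/2 = (z*w²)/2 = z*w²/2)
u(A(f(3)), (-5 - 3)*3) - 793 = ((-5 - 3)*3)*(-(-28)*3)²/2 - 793 = (-8*3)*(-14*(-6))²/2 - 793 = (½)*(-24)*84² - 793 = (½)*(-24)*7056 - 793 = -84672 - 793 = -85465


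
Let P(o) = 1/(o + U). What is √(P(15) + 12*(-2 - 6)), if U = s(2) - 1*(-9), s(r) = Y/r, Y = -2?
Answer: I*√50761/23 ≈ 9.7957*I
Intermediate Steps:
s(r) = -2/r
U = 8 (U = -2/2 - 1*(-9) = -2*½ + 9 = -1 + 9 = 8)
P(o) = 1/(8 + o) (P(o) = 1/(o + 8) = 1/(8 + o))
√(P(15) + 12*(-2 - 6)) = √(1/(8 + 15) + 12*(-2 - 6)) = √(1/23 + 12*(-8)) = √(1/23 - 96) = √(-2207/23) = I*√50761/23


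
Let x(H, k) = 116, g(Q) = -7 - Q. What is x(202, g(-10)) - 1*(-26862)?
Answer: 26978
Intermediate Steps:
x(202, g(-10)) - 1*(-26862) = 116 - 1*(-26862) = 116 + 26862 = 26978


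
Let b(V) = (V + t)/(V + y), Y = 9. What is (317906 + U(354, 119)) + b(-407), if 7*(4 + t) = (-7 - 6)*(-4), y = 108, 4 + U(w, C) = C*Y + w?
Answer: 668354236/2093 ≈ 3.1933e+5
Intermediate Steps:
U(w, C) = -4 + w + 9*C (U(w, C) = -4 + (C*9 + w) = -4 + (9*C + w) = -4 + (w + 9*C) = -4 + w + 9*C)
t = 24/7 (t = -4 + ((-7 - 6)*(-4))/7 = -4 + (-13*(-4))/7 = -4 + (⅐)*52 = -4 + 52/7 = 24/7 ≈ 3.4286)
b(V) = (24/7 + V)/(108 + V) (b(V) = (V + 24/7)/(V + 108) = (24/7 + V)/(108 + V))
(317906 + U(354, 119)) + b(-407) = (317906 + (-4 + 354 + 9*119)) + (24/7 - 407)/(108 - 407) = (317906 + (-4 + 354 + 1071)) - 2825/7/(-299) = (317906 + 1421) - 1/299*(-2825/7) = 319327 + 2825/2093 = 668354236/2093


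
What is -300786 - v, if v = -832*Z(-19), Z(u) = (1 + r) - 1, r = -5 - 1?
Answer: -305778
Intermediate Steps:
r = -6
Z(u) = -6 (Z(u) = (1 - 6) - 1 = -5 - 1 = -6)
v = 4992 (v = -832*(-6) = 4992)
-300786 - v = -300786 - 1*4992 = -300786 - 4992 = -305778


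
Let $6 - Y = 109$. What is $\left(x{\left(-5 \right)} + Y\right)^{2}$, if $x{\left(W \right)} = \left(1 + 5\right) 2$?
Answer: $8281$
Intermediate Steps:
$Y = -103$ ($Y = 6 - 109 = -103$)
$x{\left(W \right)} = 12$ ($x{\left(W \right)} = 6 \cdot 2 = 12$)
$\left(x{\left(-5 \right)} + Y\right)^{2} = \left(12 - 103\right)^{2} = \left(-91\right)^{2} = 8281$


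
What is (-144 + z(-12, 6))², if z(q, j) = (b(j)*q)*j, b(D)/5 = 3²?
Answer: 11451456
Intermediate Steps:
b(D) = 45 (b(D) = 5*3² = 5*9 = 45)
z(q, j) = 45*j*q (z(q, j) = (45*q)*j = 45*j*q)
(-144 + z(-12, 6))² = (-144 + 45*6*(-12))² = (-144 - 3240)² = (-3384)² = 11451456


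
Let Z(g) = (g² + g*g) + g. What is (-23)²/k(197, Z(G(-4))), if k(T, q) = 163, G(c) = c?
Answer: 529/163 ≈ 3.2454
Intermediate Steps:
Z(g) = g + 2*g² (Z(g) = (g² + g²) + g = 2*g² + g = g + 2*g²)
(-23)²/k(197, Z(G(-4))) = (-23)²/163 = 529*(1/163) = 529/163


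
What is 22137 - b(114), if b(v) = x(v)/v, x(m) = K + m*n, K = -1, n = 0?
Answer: 2523619/114 ≈ 22137.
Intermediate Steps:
x(m) = -1 (x(m) = -1 + m*0 = -1 + 0 = -1)
b(v) = -1/v
22137 - b(114) = 22137 - (-1)/114 = 22137 - 1*(-1/114) = 22137 + 1/114 = 2523619/114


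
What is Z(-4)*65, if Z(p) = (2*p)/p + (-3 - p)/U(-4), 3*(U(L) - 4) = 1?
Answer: 145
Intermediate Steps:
U(L) = 13/3 (U(L) = 4 + (⅓)*1 = 4 + ⅓ = 13/3)
Z(p) = 17/13 - 3*p/13 (Z(p) = (2*p)/p + (-3 - p)/(13/3) = 2 + (-3 - p)*(3/13) = 2 + (-9/13 - 3*p/13) = 17/13 - 3*p/13)
Z(-4)*65 = (17/13 - 3/13*(-4))*65 = (17/13 + 12/13)*65 = (29/13)*65 = 145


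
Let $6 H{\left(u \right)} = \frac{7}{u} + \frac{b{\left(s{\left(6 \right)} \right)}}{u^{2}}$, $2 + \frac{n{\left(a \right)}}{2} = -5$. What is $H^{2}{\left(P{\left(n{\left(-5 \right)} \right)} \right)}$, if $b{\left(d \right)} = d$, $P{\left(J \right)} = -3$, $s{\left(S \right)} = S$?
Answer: $\frac{25}{324} \approx 0.07716$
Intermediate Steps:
$n{\left(a \right)} = -14$ ($n{\left(a \right)} = -4 + 2 \left(-5\right) = -4 - 10 = -14$)
$H{\left(u \right)} = \frac{1}{u^{2}} + \frac{7}{6 u}$ ($H{\left(u \right)} = \frac{\frac{7}{u} + \frac{6}{u^{2}}}{6} = \frac{\frac{6}{u^{2}} + \frac{7}{u}}{6} = \frac{1}{u^{2}} + \frac{7}{6 u}$)
$H^{2}{\left(P{\left(n{\left(-5 \right)} \right)} \right)} = \left(\frac{6 + 7 \left(-3\right)}{6 \cdot 9}\right)^{2} = \left(\frac{1}{6} \cdot \frac{1}{9} \left(6 - 21\right)\right)^{2} = \left(\frac{1}{6} \cdot \frac{1}{9} \left(-15\right)\right)^{2} = \left(- \frac{5}{18}\right)^{2} = \frac{25}{324}$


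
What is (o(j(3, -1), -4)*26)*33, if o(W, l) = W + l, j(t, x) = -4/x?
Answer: 0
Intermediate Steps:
(o(j(3, -1), -4)*26)*33 = ((-4/(-1) - 4)*26)*33 = ((-4*(-1) - 4)*26)*33 = ((4 - 4)*26)*33 = (0*26)*33 = 0*33 = 0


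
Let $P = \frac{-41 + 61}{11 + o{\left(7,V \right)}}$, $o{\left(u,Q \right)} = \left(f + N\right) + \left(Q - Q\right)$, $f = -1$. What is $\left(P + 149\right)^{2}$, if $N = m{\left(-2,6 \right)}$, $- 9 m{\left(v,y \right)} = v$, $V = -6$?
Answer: $\frac{12054784}{529} \approx 22788.0$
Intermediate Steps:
$m{\left(v,y \right)} = - \frac{v}{9}$
$N = \frac{2}{9}$ ($N = \left(- \frac{1}{9}\right) \left(-2\right) = \frac{2}{9} \approx 0.22222$)
$o{\left(u,Q \right)} = - \frac{7}{9}$ ($o{\left(u,Q \right)} = \left(-1 + \frac{2}{9}\right) + \left(Q - Q\right) = - \frac{7}{9} + 0 = - \frac{7}{9}$)
$P = \frac{45}{23}$ ($P = \frac{-41 + 61}{11 - \frac{7}{9}} = \frac{20}{\frac{92}{9}} = 20 \cdot \frac{9}{92} = \frac{45}{23} \approx 1.9565$)
$\left(P + 149\right)^{2} = \left(\frac{45}{23} + 149\right)^{2} = \left(\frac{3472}{23}\right)^{2} = \frac{12054784}{529}$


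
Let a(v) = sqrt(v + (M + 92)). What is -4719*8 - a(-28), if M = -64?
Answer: -37752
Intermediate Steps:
a(v) = sqrt(28 + v) (a(v) = sqrt(v + (-64 + 92)) = sqrt(v + 28) = sqrt(28 + v))
-4719*8 - a(-28) = -4719*8 - sqrt(28 - 28) = -37752 - sqrt(0) = -37752 - 1*0 = -37752 + 0 = -37752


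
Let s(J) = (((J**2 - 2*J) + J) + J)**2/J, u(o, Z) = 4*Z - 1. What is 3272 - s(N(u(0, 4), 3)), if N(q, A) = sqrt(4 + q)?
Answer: 3272 - 19*sqrt(19) ≈ 3189.2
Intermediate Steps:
u(o, Z) = -1 + 4*Z
s(J) = J**3 (s(J) = ((J**2 - J) + J)**2/J = (J**2)**2/J = J**4/J = J**3)
3272 - s(N(u(0, 4), 3)) = 3272 - (sqrt(4 + (-1 + 4*4)))**3 = 3272 - (sqrt(4 + (-1 + 16)))**3 = 3272 - (sqrt(4 + 15))**3 = 3272 - (sqrt(19))**3 = 3272 - 19*sqrt(19)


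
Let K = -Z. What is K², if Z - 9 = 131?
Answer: 19600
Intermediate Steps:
Z = 140 (Z = 9 + 131 = 140)
K = -140 (K = -1*140 = -140)
K² = (-140)² = 19600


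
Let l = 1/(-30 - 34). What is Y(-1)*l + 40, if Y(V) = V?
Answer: 2561/64 ≈ 40.016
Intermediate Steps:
l = -1/64 (l = 1/(-64) = -1/64 ≈ -0.015625)
Y(-1)*l + 40 = -1*(-1/64) + 40 = 1/64 + 40 = 2561/64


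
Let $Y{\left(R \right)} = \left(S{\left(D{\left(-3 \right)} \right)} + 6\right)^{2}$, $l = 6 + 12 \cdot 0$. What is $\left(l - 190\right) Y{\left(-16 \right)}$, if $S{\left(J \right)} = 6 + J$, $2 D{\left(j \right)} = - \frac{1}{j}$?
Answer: $- \frac{245134}{9} \approx -27237.0$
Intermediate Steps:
$D{\left(j \right)} = - \frac{1}{2 j}$ ($D{\left(j \right)} = \frac{\left(-1\right) \frac{1}{j}}{2} = - \frac{1}{2 j}$)
$l = 6$ ($l = 6 + 0 = 6$)
$Y{\left(R \right)} = \frac{5329}{36}$ ($Y{\left(R \right)} = \left(\left(6 - \frac{1}{2 \left(-3\right)}\right) + 6\right)^{2} = \left(\left(6 - - \frac{1}{6}\right) + 6\right)^{2} = \left(\left(6 + \frac{1}{6}\right) + 6\right)^{2} = \left(\frac{37}{6} + 6\right)^{2} = \left(\frac{73}{6}\right)^{2} = \frac{5329}{36}$)
$\left(l - 190\right) Y{\left(-16 \right)} = \left(6 - 190\right) \frac{5329}{36} = \left(-184\right) \frac{5329}{36} = - \frac{245134}{9}$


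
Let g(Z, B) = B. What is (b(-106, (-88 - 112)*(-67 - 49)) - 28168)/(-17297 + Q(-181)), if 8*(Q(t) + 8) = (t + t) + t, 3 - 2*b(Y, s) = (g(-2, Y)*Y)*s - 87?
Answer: 1042925784/138983 ≈ 7504.0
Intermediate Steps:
b(Y, s) = 45 - s*Y²/2 (b(Y, s) = 3/2 - ((Y*Y)*s - 87)/2 = 3/2 - (Y²*s - 87)/2 = 3/2 - (s*Y² - 87)/2 = 3/2 - (-87 + s*Y²)/2 = 3/2 + (87/2 - s*Y²/2) = 45 - s*Y²/2)
Q(t) = -8 + 3*t/8 (Q(t) = -8 + ((t + t) + t)/8 = -8 + (2*t + t)/8 = -8 + (3*t)/8 = -8 + 3*t/8)
(b(-106, (-88 - 112)*(-67 - 49)) - 28168)/(-17297 + Q(-181)) = ((45 - ½*(-88 - 112)*(-67 - 49)*(-106)²) - 28168)/(-17297 + (-8 + (3/8)*(-181))) = ((45 - ½*(-200*(-116))*11236) - 28168)/(-17297 + (-8 - 543/8)) = ((45 - ½*23200*11236) - 28168)/(-17297 - 607/8) = ((45 - 130337600) - 28168)/(-138983/8) = (-130337555 - 28168)*(-8/138983) = -130365723*(-8/138983) = 1042925784/138983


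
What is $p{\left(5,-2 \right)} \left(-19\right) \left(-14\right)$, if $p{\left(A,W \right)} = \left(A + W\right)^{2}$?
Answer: $2394$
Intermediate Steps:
$p{\left(5,-2 \right)} \left(-19\right) \left(-14\right) = \left(5 - 2\right)^{2} \left(-19\right) \left(-14\right) = 3^{2} \left(-19\right) \left(-14\right) = 9 \left(-19\right) \left(-14\right) = \left(-171\right) \left(-14\right) = 2394$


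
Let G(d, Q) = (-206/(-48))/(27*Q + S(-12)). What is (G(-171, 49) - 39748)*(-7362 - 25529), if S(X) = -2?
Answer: 41448267553699/31704 ≈ 1.3074e+9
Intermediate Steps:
G(d, Q) = 103/(24*(-2 + 27*Q)) (G(d, Q) = (-206/(-48))/(27*Q - 2) = (-206*(-1/48))/(-2 + 27*Q) = 103/(24*(-2 + 27*Q)))
(G(-171, 49) - 39748)*(-7362 - 25529) = (103/(24*(-2 + 27*49)) - 39748)*(-7362 - 25529) = (103/(24*(-2 + 1323)) - 39748)*(-32891) = ((103/24)/1321 - 39748)*(-32891) = ((103/24)*(1/1321) - 39748)*(-32891) = (103/31704 - 39748)*(-32891) = -1260170489/31704*(-32891) = 41448267553699/31704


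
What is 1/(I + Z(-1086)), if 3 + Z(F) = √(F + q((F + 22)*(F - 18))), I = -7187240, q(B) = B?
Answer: -7187243/51656460767479 - √1173570/51656460767479 ≈ -1.3916e-7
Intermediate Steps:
Z(F) = -3 + √(F + (-18 + F)*(22 + F)) (Z(F) = -3 + √(F + (F + 22)*(F - 18)) = -3 + √(F + (22 + F)*(-18 + F)) = -3 + √(F + (-18 + F)*(22 + F)))
1/(I + Z(-1086)) = 1/(-7187240 + (-3 + √(-396 + (-1086)² + 5*(-1086)))) = 1/(-7187240 + (-3 + √(-396 + 1179396 - 5430))) = 1/(-7187240 + (-3 + √1173570)) = 1/(-7187243 + √1173570)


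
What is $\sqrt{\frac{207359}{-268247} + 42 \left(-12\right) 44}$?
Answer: $\frac{i \sqrt{1595761925357257}}{268247} \approx 148.92 i$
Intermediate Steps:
$\sqrt{\frac{207359}{-268247} + 42 \left(-12\right) 44} = \sqrt{207359 \left(- \frac{1}{268247}\right) - 22176} = \sqrt{- \frac{207359}{268247} - 22176} = \sqrt{- \frac{5948852831}{268247}} = \frac{i \sqrt{1595761925357257}}{268247}$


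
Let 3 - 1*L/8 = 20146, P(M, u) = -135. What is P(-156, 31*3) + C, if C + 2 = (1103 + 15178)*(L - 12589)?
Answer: -2828547110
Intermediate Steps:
L = -161144 (L = 24 - 8*20146 = 24 - 161168 = -161144)
C = -2828546975 (C = -2 + (1103 + 15178)*(-161144 - 12589) = -2 + 16281*(-173733) = -2 - 2828546973 = -2828546975)
P(-156, 31*3) + C = -135 - 2828546975 = -2828547110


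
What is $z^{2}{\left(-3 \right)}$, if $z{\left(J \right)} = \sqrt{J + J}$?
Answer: $-6$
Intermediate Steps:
$z{\left(J \right)} = \sqrt{2} \sqrt{J}$ ($z{\left(J \right)} = \sqrt{2 J} = \sqrt{2} \sqrt{J}$)
$z^{2}{\left(-3 \right)} = \left(\sqrt{2} \sqrt{-3}\right)^{2} = \left(\sqrt{2} i \sqrt{3}\right)^{2} = \left(i \sqrt{6}\right)^{2} = -6$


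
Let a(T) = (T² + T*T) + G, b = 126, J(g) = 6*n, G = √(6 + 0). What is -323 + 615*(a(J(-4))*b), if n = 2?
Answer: 22316797 + 77490*√6 ≈ 2.2507e+7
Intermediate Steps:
G = √6 ≈ 2.4495
J(g) = 12 (J(g) = 6*2 = 12)
a(T) = √6 + 2*T² (a(T) = (T² + T*T) + √6 = (T² + T²) + √6 = 2*T² + √6 = √6 + 2*T²)
-323 + 615*(a(J(-4))*b) = -323 + 615*((√6 + 2*12²)*126) = -323 + 615*((√6 + 2*144)*126) = -323 + 615*((√6 + 288)*126) = -323 + 615*((288 + √6)*126) = -323 + 615*(36288 + 126*√6) = -323 + (22317120 + 77490*√6) = 22316797 + 77490*√6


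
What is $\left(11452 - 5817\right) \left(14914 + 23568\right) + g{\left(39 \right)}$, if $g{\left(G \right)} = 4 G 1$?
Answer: $216846226$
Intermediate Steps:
$g{\left(G \right)} = 4 G$
$\left(11452 - 5817\right) \left(14914 + 23568\right) + g{\left(39 \right)} = \left(11452 - 5817\right) \left(14914 + 23568\right) + 4 \cdot 39 = 5635 \cdot 38482 + 156 = 216846070 + 156 = 216846226$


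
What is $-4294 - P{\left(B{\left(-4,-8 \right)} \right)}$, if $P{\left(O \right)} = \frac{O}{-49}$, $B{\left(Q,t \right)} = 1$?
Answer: $- \frac{210405}{49} \approx -4294.0$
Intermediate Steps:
$P{\left(O \right)} = - \frac{O}{49}$ ($P{\left(O \right)} = O \left(- \frac{1}{49}\right) = - \frac{O}{49}$)
$-4294 - P{\left(B{\left(-4,-8 \right)} \right)} = -4294 - \left(- \frac{1}{49}\right) 1 = -4294 - - \frac{1}{49} = -4294 + \frac{1}{49} = - \frac{210405}{49}$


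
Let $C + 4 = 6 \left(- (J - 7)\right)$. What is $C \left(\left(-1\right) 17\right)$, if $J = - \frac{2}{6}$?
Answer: $-680$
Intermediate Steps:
$J = - \frac{1}{3}$ ($J = \left(-2\right) \frac{1}{6} = - \frac{1}{3} \approx -0.33333$)
$C = 40$ ($C = -4 + 6 \left(- (- \frac{1}{3} - 7)\right) = -4 + 6 \left(\left(-1\right) \left(- \frac{22}{3}\right)\right) = -4 + 6 \cdot \frac{22}{3} = -4 + 44 = 40$)
$C \left(\left(-1\right) 17\right) = 40 \left(\left(-1\right) 17\right) = 40 \left(-17\right) = -680$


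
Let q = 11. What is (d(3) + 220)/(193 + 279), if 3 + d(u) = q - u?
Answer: 225/472 ≈ 0.47670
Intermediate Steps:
d(u) = 8 - u (d(u) = -3 + (11 - u) = 8 - u)
(d(3) + 220)/(193 + 279) = ((8 - 1*3) + 220)/(193 + 279) = ((8 - 3) + 220)/472 = (5 + 220)*(1/472) = 225*(1/472) = 225/472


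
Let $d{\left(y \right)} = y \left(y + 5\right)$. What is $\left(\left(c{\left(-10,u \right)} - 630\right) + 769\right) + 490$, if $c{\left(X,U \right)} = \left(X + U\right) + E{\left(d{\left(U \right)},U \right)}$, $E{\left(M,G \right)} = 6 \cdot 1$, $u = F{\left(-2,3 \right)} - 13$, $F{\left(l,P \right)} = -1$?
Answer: $611$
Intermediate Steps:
$d{\left(y \right)} = y \left(5 + y\right)$
$u = -14$ ($u = -1 - 13 = -14$)
$E{\left(M,G \right)} = 6$
$c{\left(X,U \right)} = 6 + U + X$ ($c{\left(X,U \right)} = \left(X + U\right) + 6 = \left(U + X\right) + 6 = 6 + U + X$)
$\left(\left(c{\left(-10,u \right)} - 630\right) + 769\right) + 490 = \left(\left(\left(6 - 14 - 10\right) - 630\right) + 769\right) + 490 = \left(\left(-18 - 630\right) + 769\right) + 490 = \left(-648 + 769\right) + 490 = 121 + 490 = 611$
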